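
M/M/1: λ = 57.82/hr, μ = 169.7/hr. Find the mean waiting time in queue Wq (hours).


ρ = 57.82/169.7 = 0.3407
Wq = ρ/(μ−λ) = 0.3407/(169.7 − 57.82) = 0.3407/111.88 = 0.003045 hr

Final: 0.003045 hr


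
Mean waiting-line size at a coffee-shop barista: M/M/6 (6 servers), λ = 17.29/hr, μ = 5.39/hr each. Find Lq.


a = λ/μ = 3.2078; ρ = a/6 = 0.5346
P₀ = 0.039451
Lq = P₀·a^c·ρ / (c!·(1−ρ)²) = 0.039451·1089.52542·0.5346/(720·0.21657)
= 0.14738

Final: 0.14738


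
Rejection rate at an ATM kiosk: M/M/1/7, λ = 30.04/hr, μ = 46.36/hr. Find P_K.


ρ = λ/μ = 30.04/46.36 = 0.6480
P_K = (1−ρ)ρ^K/(1−ρ^(K+1)) = (0.3520·0.047962)/(1 − 0.031078)
= 0.016884/0.968922 = 0.017425

Final: 0.017425


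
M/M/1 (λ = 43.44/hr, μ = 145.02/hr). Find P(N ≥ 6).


ρ = 43.44/145.02 = 0.2995
P(N ≥ n) = ρ^n = 0.2995^6 = 0.0007224

Final: 0.0007224


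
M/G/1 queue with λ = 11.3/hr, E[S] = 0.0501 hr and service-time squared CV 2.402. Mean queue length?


ρ = λ·E[S] = 11.3·0.0501 = 0.5661
Lq = ρ²(1+C_s²)/(2(1−ρ)) = 0.3205·(1+2.402)/(2·0.4339)
= 0.3205·3.4020/0.8677 = 1.25654

Final: 1.25654


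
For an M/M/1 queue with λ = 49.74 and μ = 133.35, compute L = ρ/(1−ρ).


ρ = λ/μ = 49.74/133.35 = 0.3730
L = ρ/(1−ρ) = 0.3730/(1 − 0.3730) = 0.3730/0.6270 = 0.5949

Final: 0.5949


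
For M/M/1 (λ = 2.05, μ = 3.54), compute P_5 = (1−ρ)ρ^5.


ρ = 2.05/3.54 = 0.5791
P_n = (1−ρ)·ρ^n = (1 − 0.5791)·0.5791^5 = 0.4209·0.065126 = 0.027412

Final: 0.027412


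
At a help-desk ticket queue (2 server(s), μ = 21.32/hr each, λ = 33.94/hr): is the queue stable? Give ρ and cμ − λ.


Total capacity cμ = 2·21.32 = 42.64/hr
ρ = λ/(cμ) = 33.94/42.64 = 0.7960
Stable ⇔ ρ < 1: YES
Spare capacity = cμ − λ = 42.64 − 33.94 = 8.70/hr

Final: ρ = 0.7960; stable; margin = 8.70/hr


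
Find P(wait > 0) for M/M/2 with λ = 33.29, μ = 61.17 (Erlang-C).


a = λ/μ = 0.5442; ρ = a/2 = 0.2721
P₀ = 0.572190 (from M/M/c formula)
C(c,a) = [a^c/(c!(1−ρ))]·P₀ = [0.29618/(2·0.7279)]·0.572190
= 0.20345·0.572190 = 0.116411

Final: 0.116411


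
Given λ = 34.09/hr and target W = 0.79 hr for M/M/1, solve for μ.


W = 1/(μ−λ) ⇒ μ − λ = 1/W = 1/0.79 = 1.2658
μ = λ + 1/W = 34.09 + 1.2658 = 35.3558 per hr

Final: 35.3558 /hr


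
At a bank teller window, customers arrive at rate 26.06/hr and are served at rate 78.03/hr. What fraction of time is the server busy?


ρ = λ/μ = 26.06/78.03 = 0.3340

Final: 0.3340


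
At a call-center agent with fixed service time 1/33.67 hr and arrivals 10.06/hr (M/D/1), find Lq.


ρ = 10.06/33.67 = 0.2988
M/D/1: Lq = ρ²/(2(1−ρ)) = 0.08927/(2·0.7012) = 0.06365

Final: 0.06365


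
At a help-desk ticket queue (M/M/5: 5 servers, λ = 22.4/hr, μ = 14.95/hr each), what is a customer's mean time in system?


a = 1.4983; ρ = 0.2997; P₀ = 0.223150
Lq = P₀·a^c·ρ/(c!(1−ρ)²) = 0.008580
Wq = Lq/λ = 0.008580/22.4 = 0.0003830 hr
W = Wq + 1/μ = 0.0003830 + 0.06689 = 0.06727 hr

Final: 0.06727 hr


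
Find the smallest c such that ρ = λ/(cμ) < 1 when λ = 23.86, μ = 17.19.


Stability requires cμ > λ ⇔ c > λ/μ.
λ/μ = 23.86/17.19 = 1.3880
Minimum integer c = ⌊1.3880⌋ + 1 = 2
Check: 2·17.19 = 34.38 > 23.86, while 1·17.19 = 17.19 ≤ 23.86

Final: 2 servers


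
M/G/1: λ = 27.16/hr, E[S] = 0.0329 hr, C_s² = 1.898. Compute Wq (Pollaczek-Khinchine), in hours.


ρ = λ·E[S] = 27.16·0.0329 = 0.8936
E[S²] = E[S]²(1+C_s²) = 0.0329²·(1+1.898) = 0.003137
Wq = λ·E[S²]/(2(1−ρ)) = 27.16·0.003137/(2·0.1064) = 0.40022 hr

Final: 0.40022 hr


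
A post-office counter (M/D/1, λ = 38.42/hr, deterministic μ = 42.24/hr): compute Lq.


ρ = 38.42/42.24 = 0.9096
M/D/1: Lq = ρ²/(2(1−ρ)) = 0.8273/(2·0.09044) = 4.57401

Final: 4.57401


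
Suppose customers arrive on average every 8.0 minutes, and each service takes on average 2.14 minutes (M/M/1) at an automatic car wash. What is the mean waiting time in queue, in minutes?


λ = 60/8.0 = 7.5000 /hr
μ = 60/2.14 = 28.0374 /hr
ρ = λ/μ = 7.5000/28.0374 = 0.2675
Wq = ρ/(μ−λ) = 0.2675/(28.0374−7.5000) = 0.01303 hr
In minutes: 0.01303·60 = 0.7815 min

Final: 0.7815 min


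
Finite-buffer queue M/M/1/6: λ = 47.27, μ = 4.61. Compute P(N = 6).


ρ = λ/μ = 47.27/4.61 = 10.2538
P_K = (1−ρ)ρ^K/(1−ρ^(K+1)) = (-9.2538·1162272.765477)/(1 − 11917707.944492)
= -10755435.179014/-11917706.944492 = 0.902475

Final: 0.902475


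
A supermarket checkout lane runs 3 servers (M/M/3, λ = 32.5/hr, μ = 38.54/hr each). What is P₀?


a = λ/μ = 32.5/38.54 = 0.8433; ρ = a/c = 0.2811
Σ_{k=0}^{2} a^k/k! (terms k=0..2) = 1.00000 + 0.84328 + 0.35556 = 2.19884
Tail: a^3/(3!(1−ρ)) = 0.59967/(6·0.7189) = 0.13902
P₀ = 1/(2.19884 + 0.13902) = 1/2.33786 = 0.427741

Final: 0.427741


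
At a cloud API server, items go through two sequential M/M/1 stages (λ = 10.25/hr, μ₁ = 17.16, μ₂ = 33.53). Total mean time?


Each node sees arrival rate λ = 10.25/hr (tandem ⇒ throughput preserved).
W₁ = 1/(μ₁−λ) = 1/(17.16−10.25) = 0.14472 hr
W₂ = 1/(μ₂−λ) = 1/(33.53−10.25) = 0.04296 hr
W_total = W₁ + W₂ = 0.14472 + 0.04296 = 0.18767 hr

Final: 0.18767 hr


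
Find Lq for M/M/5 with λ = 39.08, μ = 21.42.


a = λ/μ = 1.8245; ρ = a/5 = 0.3649
P₀ = 0.160568
Lq = P₀·a^c·ρ / (c!·(1−ρ)²) = 0.160568·20.21508·0.3649/(120·0.40336)
= 0.02447

Final: 0.02447


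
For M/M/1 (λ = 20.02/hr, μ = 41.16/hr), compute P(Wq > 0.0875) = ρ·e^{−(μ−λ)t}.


ρ = 20.02/41.16 = 0.4864
P(Wq > t) = ρ·e^{−(μ−λ)t} = 0.4864·e^{−1.8497}
= 0.4864·0.157276 = 0.076498

Final: 0.076498


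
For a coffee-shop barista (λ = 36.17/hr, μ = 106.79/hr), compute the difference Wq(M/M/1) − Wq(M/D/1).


ρ = 36.17/106.79 = 0.3387
Wq(M/M/1) = ρ/(μ−λ) = 0.3387/70.62 = 0.004796 hr
Wq(M/D/1) = ρ/(2(μ−λ)) = 0.002398 hr
Savings = 0.004796 − 0.002398 = 0.002398 hr

Final: 0.002398 hr


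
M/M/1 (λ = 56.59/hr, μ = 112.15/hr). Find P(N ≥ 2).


ρ = 56.59/112.15 = 0.5046
P(N ≥ n) = ρ^n = 0.5046^2 = 0.254613

Final: 0.254613


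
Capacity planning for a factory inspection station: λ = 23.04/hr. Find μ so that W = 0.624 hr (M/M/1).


W = 1/(μ−λ) ⇒ μ − λ = 1/W = 1/0.624 = 1.6026
μ = λ + 1/W = 23.04 + 1.6026 = 24.6426 per hr

Final: 24.6426 /hr


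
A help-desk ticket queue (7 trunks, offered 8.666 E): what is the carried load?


B(7,8.666) = 0.344417 (Erlang-B)
Carried load = a(1 − B) = 8.666·(1 − 0.344417) = 8.666·0.655583 = 5.6813 E

Final: 5.6813 Erlangs


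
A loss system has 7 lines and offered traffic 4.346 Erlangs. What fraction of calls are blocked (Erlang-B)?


B(c,a) = (a^c/c!) / Σ_{k=0}^{c} a^k/k!
a^7/7! = 5.810286
Σ terms (k=0..7): 1.00000 + 4.34600 + 9.44386 + 13.68100 + 14.86441 + 12.92014 + 9.35849 + 5.81029 = 71.424191
B = 5.810286/71.424191 = 0.081349

Final: 0.081349


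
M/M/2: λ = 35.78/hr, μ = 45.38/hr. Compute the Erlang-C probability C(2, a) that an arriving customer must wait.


a = λ/μ = 0.7885; ρ = a/2 = 0.3942
P₀ = 0.434487 (from M/M/c formula)
C(c,a) = [a^c/(c!(1−ρ))]·P₀ = [0.62166/(2·0.6058)]·0.434487
= 0.51311·0.434487 = 0.222940

Final: 0.222940


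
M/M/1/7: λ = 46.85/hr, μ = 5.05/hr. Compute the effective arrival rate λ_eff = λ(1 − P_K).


ρ = 9.2772; P_K = (1−ρ)ρ^7/(1−ρ^8) = 0.892209
λ_eff = λ(1 − P_K) = 46.85·(1 − 0.892209) = 46.85·0.107791 = 5.0500 /hr

Final: 5.0500 /hr


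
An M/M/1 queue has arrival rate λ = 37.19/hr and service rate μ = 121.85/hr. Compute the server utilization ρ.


ρ = λ/μ = 37.19/121.85 = 0.3052

Final: 0.3052


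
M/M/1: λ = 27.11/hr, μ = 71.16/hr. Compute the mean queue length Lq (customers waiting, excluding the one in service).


ρ = 27.11/71.16 = 0.3810
Lq = ρ²/(1−ρ) = 0.1451/0.6190 = 0.2345

Final: 0.2345


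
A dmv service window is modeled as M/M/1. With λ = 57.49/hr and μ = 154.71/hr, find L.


ρ = λ/μ = 57.49/154.71 = 0.3716
L = ρ/(1−ρ) = 0.3716/(1 − 0.3716) = 0.3716/0.6284 = 0.5913

Final: 0.5913


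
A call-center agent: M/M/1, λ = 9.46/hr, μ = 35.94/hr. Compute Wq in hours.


ρ = 9.46/35.94 = 0.2632
Wq = ρ/(μ−λ) = 0.2632/(35.94 − 9.46) = 0.2632/26.48 = 0.009940 hr

Final: 0.009940 hr


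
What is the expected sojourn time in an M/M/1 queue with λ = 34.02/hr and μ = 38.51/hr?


W = 1/(μ−λ) = 1/(38.51 − 34.02) = 1/4.49 = 0.2227 hr

Final: 0.2227 hr


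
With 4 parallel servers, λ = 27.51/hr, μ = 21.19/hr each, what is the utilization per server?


ρ = λ/(cμ) = 27.51/(4·21.19) = 27.51/84.76 = 0.3246

Final: 0.3246


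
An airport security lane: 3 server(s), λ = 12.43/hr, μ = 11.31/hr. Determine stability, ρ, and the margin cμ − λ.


Total capacity cμ = 3·11.31 = 33.93/hr
ρ = λ/(cμ) = 12.43/33.93 = 0.3663
Stable ⇔ ρ < 1: YES
Spare capacity = cμ − λ = 33.93 − 12.43 = 21.50/hr

Final: ρ = 0.3663; stable; margin = 21.50/hr


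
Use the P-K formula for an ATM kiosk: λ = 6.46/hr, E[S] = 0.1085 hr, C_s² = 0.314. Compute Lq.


ρ = λ·E[S] = 6.46·0.1085 = 0.7009
Lq = ρ²(1+C_s²)/(2(1−ρ)) = 0.4913·(1+0.314)/(2·0.2991)
= 0.4913·1.3140/0.5982 = 1.07917

Final: 1.07917


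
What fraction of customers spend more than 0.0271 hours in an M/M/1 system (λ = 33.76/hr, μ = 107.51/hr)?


W ~ Exponential(μ−λ) for M/M/1.
μ − λ = 107.51 − 33.76 = 73.7500
P(W > t) = e^{−(μ−λ)t} = e^{−1.9986} = 0.135521

Final: 0.135521


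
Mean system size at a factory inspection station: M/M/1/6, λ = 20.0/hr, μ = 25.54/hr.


ρ = 20.0/25.54 = 0.7831
L = ρ[1 − (K+1)ρ^K + Kρ^(K+1)] / [(1−ρ)(1−ρ^(K+1))]
Numerator: 0.7831·(1 − 7·0.230598 + 6·0.180578) = 0.367488
Denominator: (0.2169)·(0.819422) = 0.177745
L = 0.367488/0.177745 = 2.0675

Final: 2.0675


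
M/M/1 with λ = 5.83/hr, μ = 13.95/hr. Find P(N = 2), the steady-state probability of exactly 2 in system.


ρ = 5.83/13.95 = 0.4179
P_n = (1−ρ)·ρ^n = (1 − 0.4179)·0.4179^2 = 0.5821·0.174658 = 0.101665

Final: 0.101665


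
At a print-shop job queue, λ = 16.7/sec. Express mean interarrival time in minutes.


Mean interarrival time = 1/λ = 1/16.7 second = 0.05988 second
In minutes: 0.05988 × 0.0166667 = 0.0009980 min

Final: 0.0009980 min


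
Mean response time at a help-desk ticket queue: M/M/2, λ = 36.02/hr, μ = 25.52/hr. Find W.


a = 1.4114; ρ = 0.7057; P₀ = 0.172525
Lq = P₀·a^c·ρ/(c!(1−ρ)²) = 1.40043
Wq = Lq/λ = 1.40043/36.02 = 0.03888 hr
W = Wq + 1/μ = 0.03888 + 0.03918 = 0.07806 hr

Final: 0.07806 hr


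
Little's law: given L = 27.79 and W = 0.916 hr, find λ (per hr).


λ = L/W = 27.79/0.916 = 30.3384 /hr

Final: 30.3384 /hr


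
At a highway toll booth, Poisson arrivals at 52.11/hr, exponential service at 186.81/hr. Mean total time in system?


W = 1/(μ−λ) = 1/(186.81 − 52.11) = 1/134.70 = 0.007424 hr

Final: 0.007424 hr


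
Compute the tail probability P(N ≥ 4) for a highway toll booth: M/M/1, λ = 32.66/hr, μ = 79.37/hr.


ρ = 32.66/79.37 = 0.4115
P(N ≥ n) = ρ^n = 0.4115^4 = 0.028671

Final: 0.028671


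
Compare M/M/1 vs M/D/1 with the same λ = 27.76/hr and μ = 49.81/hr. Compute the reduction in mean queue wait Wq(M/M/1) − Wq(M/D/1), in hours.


ρ = 27.76/49.81 = 0.5573
Wq(M/M/1) = ρ/(μ−λ) = 0.5573/22.05 = 0.02528 hr
Wq(M/D/1) = ρ/(2(μ−λ)) = 0.01264 hr
Savings = 0.02528 − 0.01264 = 0.01264 hr

Final: 0.01264 hr


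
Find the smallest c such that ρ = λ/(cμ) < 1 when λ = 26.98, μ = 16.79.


Stability requires cμ > λ ⇔ c > λ/μ.
λ/μ = 26.98/16.79 = 1.6069
Minimum integer c = ⌊1.6069⌋ + 1 = 2
Check: 2·16.79 = 33.58 > 26.98, while 1·16.79 = 16.79 ≤ 26.98

Final: 2 servers


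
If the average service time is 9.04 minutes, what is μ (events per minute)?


μ = 1/(service time) in consistent units.
1 minute = 1 min, so μ = 1/9.04 = 0.1106 per minute

Final: 0.1106 /min


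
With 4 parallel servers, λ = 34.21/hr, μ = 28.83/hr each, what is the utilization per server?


ρ = λ/(cμ) = 34.21/(4·28.83) = 34.21/115.32 = 0.2967

Final: 0.2967


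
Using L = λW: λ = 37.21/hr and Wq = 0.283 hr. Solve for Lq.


Lq = λWq = 37.21·0.283 = 10.5304

Final: 10.5304


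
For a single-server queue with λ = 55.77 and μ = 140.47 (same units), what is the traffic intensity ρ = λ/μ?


ρ = λ/μ = 55.77/140.47 = 0.3970

Final: 0.3970


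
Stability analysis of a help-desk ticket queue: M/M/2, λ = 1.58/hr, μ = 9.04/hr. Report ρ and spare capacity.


Total capacity cμ = 2·9.04 = 18.08/hr
ρ = λ/(cμ) = 1.58/18.08 = 0.08739
Stable ⇔ ρ < 1: YES
Spare capacity = cμ − λ = 18.08 − 1.58 = 16.50/hr

Final: ρ = 0.08739; stable; margin = 16.50/hr


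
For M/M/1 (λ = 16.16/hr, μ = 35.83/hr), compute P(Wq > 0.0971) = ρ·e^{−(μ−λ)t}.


ρ = 16.16/35.83 = 0.4510
P(Wq > t) = ρ·e^{−(μ−λ)t} = 0.4510·e^{−1.9100}
= 0.4510·0.148087 = 0.066790

Final: 0.066790


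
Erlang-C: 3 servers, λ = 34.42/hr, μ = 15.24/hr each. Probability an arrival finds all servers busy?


a = λ/μ = 2.2585; ρ = a/3 = 0.7528
P₀ = 0.073650 (from M/M/c formula)
C(c,a) = [a^c/(c!(1−ρ))]·P₀ = [11.52067/(6·0.2472)]·0.073650
= 7.76881·0.073650 = 0.572169

Final: 0.572169


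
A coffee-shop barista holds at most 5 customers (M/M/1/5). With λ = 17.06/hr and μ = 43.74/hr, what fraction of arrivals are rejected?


ρ = λ/μ = 17.06/43.74 = 0.3900
P_K = (1−ρ)ρ^K/(1−ρ^(K+1)) = (0.6100·0.009026)/(1 − 0.003520)
= 0.005506/0.996480 = 0.005525

Final: 0.005525


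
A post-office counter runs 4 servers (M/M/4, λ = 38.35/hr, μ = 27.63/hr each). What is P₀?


a = λ/μ = 38.35/27.63 = 1.3880; ρ = a/c = 0.3470
Σ_{k=0}^{3} a^k/k! (terms k=0..3) = 1.00000 + 1.38798 + 0.96325 + 0.44566 = 3.79689
Tail: a^4/(4!(1−ρ)) = 3.71140/(24·0.6530) = 0.23682
P₀ = 1/(3.79689 + 0.23682) = 1/4.03371 = 0.247911

Final: 0.247911


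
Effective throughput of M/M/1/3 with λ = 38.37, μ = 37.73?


ρ = 1.0170; P_K = (1−ρ)ρ^3/(1−ρ^4) = 0.256343
λ_eff = λ(1 − P_K) = 38.37·(1 − 0.256343) = 38.37·0.743657 = 28.5341 /hr

Final: 28.5341 /hr


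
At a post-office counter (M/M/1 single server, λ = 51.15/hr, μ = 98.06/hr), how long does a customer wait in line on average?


ρ = 51.15/98.06 = 0.5216
Wq = ρ/(μ−λ) = 0.5216/(98.06 − 51.15) = 0.5216/46.91 = 0.01112 hr

Final: 0.01112 hr


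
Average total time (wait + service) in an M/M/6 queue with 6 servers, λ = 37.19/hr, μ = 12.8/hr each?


a = 2.9055; ρ = 0.4842; P₀ = 0.053970
Lq = P₀·a^c·ρ/(c!(1−ρ)²) = 0.08209
Wq = Lq/λ = 0.08209/37.19 = 0.002207 hr
W = Wq + 1/μ = 0.002207 + 0.07812 = 0.08033 hr

Final: 0.08033 hr


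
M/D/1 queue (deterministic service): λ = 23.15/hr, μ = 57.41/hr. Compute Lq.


ρ = 23.15/57.41 = 0.4032
M/D/1: Lq = ρ²/(2(1−ρ)) = 0.1626/(2·0.5968) = 0.13624

Final: 0.13624


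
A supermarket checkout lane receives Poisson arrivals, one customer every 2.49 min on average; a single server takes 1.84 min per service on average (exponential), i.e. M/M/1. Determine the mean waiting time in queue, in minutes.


λ = 60/2.49 = 24.0964 /hr
μ = 60/1.84 = 32.6087 /hr
ρ = λ/μ = 24.0964/32.6087 = 0.7390
Wq = ρ/(μ−λ) = 0.7390/(32.6087−24.0964) = 0.08681 hr
In minutes: 0.08681·60 = 5.209 min

Final: 5.209 min


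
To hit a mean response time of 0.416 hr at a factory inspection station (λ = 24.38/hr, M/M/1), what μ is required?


W = 1/(μ−λ) ⇒ μ − λ = 1/W = 1/0.416 = 2.4038
μ = λ + 1/W = 24.38 + 2.4038 = 26.7838 per hr

Final: 26.7838 /hr


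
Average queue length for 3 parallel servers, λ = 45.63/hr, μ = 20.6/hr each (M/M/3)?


a = λ/μ = 2.2150; ρ = a/3 = 0.7383
P₀ = 0.079422
Lq = P₀·a^c·ρ / (c!·(1−ρ)²) = 0.079422·10.86800·0.7383/(6·0.06846)
= 1.55152

Final: 1.55152


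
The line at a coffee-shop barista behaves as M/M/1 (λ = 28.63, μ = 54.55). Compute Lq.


ρ = 28.63/54.55 = 0.5248
Lq = ρ²/(1−ρ) = 0.2755/0.4752 = 0.5797

Final: 0.5797


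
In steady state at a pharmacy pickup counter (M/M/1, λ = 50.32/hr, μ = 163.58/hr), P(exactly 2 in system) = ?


ρ = 50.32/163.58 = 0.3076
P_n = (1−ρ)·ρ^n = (1 − 0.3076)·0.3076^2 = 0.6924·0.094628 = 0.065519

Final: 0.065519


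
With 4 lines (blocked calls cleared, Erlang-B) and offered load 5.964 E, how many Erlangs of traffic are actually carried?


B(4,5.964) = 0.467254 (Erlang-B)
Carried load = a(1 − B) = 5.964·(1 − 0.467254) = 5.964·0.532746 = 3.1773 E

Final: 3.1773 Erlangs


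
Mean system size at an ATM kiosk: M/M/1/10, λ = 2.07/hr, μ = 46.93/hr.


ρ = 2.07/46.93 = 0.04411
L = ρ[1 − (K+1)ρ^K + Kρ^(K+1)] / [(1−ρ)(1−ρ^(K+1))]
Numerator: 0.04411·(1 − 11·2.787e-14 + 10·1.229e-15) = 0.044108
Denominator: (0.9559)·(1.000000) = 0.955892
L = 0.044108/0.955892 = 0.04614

Final: 0.04614


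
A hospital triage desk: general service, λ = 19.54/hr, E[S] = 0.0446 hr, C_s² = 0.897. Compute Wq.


ρ = λ·E[S] = 19.54·0.0446 = 0.8715
E[S²] = E[S]²(1+C_s²) = 0.0446²·(1+0.897) = 0.003773
Wq = λ·E[S²]/(2(1−ρ)) = 19.54·0.003773/(2·0.1285) = 0.28686 hr

Final: 0.28686 hr


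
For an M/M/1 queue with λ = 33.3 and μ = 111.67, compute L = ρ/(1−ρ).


ρ = λ/μ = 33.3/111.67 = 0.2982
L = ρ/(1−ρ) = 0.2982/(1 − 0.2982) = 0.2982/0.7018 = 0.4249

Final: 0.4249


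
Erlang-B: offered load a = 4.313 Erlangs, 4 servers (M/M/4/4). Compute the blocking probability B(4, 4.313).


B(c,a) = (a^c/c!) / Σ_{k=0}^{c} a^k/k!
a^4/4! = 14.418052
Σ terms (k=0..4): 1.00000 + 4.31300 + 9.30098 + 13.37172 + 14.41805 = 42.403752
B = 14.418052/42.403752 = 0.340018

Final: 0.340018


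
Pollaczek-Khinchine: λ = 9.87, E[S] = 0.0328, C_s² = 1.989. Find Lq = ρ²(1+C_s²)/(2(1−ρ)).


ρ = λ·E[S] = 9.87·0.0328 = 0.3237
Lq = ρ²(1+C_s²)/(2(1−ρ)) = 0.1048·(1+1.989)/(2·0.6763)
= 0.1048·2.9890/1.3525 = 0.23161

Final: 0.23161


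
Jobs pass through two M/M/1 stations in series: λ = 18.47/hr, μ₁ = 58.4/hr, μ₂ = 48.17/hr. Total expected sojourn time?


Each node sees arrival rate λ = 18.47/hr (tandem ⇒ throughput preserved).
W₁ = 1/(μ₁−λ) = 1/(58.4−18.47) = 0.02504 hr
W₂ = 1/(μ₂−λ) = 1/(48.17−18.47) = 0.03367 hr
W_total = W₁ + W₂ = 0.02504 + 0.03367 = 0.05871 hr

Final: 0.05871 hr


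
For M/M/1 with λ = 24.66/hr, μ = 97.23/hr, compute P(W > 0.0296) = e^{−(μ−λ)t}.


W ~ Exponential(μ−λ) for M/M/1.
μ − λ = 97.23 − 24.66 = 72.5700
P(W > t) = e^{−(μ−λ)t} = e^{−2.1481} = 0.116709

Final: 0.116709


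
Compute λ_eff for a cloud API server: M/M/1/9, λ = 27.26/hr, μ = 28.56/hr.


ρ = 0.9545; P_K = (1−ρ)ρ^9/(1−ρ^10) = 0.080366
λ_eff = λ(1 − P_K) = 27.26·(1 − 0.080366) = 27.26·0.919634 = 25.0692 /hr

Final: 25.0692 /hr


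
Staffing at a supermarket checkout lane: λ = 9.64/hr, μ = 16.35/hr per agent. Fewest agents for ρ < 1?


Stability requires cμ > λ ⇔ c > λ/μ.
λ/μ = 9.64/16.35 = 0.5896
Minimum integer c = ⌊0.5896⌋ + 1 = 1
Check: 1·16.35 = 16.35 > 9.64, while 0·16.35 = 0.00 ≤ 9.64

Final: 1 servers


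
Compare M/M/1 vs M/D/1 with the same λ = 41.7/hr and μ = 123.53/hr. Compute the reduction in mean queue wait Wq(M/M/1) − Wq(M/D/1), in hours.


ρ = 41.7/123.53 = 0.3376
Wq(M/M/1) = ρ/(μ−λ) = 0.3376/81.83 = 0.004125 hr
Wq(M/D/1) = ρ/(2(μ−λ)) = 0.002063 hr
Savings = 0.004125 − 0.002063 = 0.002063 hr

Final: 0.002063 hr


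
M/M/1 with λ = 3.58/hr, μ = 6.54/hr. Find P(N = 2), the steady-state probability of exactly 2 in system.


ρ = 3.58/6.54 = 0.5474
P_n = (1−ρ)·ρ^n = (1 − 0.5474)·0.5474^2 = 0.4526·0.299647 = 0.135620

Final: 0.135620


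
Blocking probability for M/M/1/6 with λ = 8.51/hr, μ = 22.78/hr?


ρ = λ/μ = 8.51/22.78 = 0.3736
P_K = (1−ρ)ρ^K/(1−ρ^(K+1)) = (0.6264·0.002718)/(1 − 0.001015)
= 0.001703/0.998985 = 0.001704

Final: 0.001704


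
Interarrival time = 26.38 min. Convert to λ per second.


λ = 1/(interarrival time) in consistent units.
1 second = 0.0166667 min, so λ = 0.0166667/26.38 = 0.0006318 per second

Final: 0.0006318 /sec


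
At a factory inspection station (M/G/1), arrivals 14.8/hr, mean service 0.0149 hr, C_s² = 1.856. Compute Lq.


ρ = λ·E[S] = 14.8·0.0149 = 0.2205
Lq = ρ²(1+C_s²)/(2(1−ρ)) = 0.04863·(1+1.856)/(2·0.7795)
= 0.04863·2.8560/1.5590 = 0.08909

Final: 0.08909


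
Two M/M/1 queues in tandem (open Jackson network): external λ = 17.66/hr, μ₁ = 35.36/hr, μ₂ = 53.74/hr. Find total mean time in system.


Each node sees arrival rate λ = 17.66/hr (tandem ⇒ throughput preserved).
W₁ = 1/(μ₁−λ) = 1/(35.36−17.66) = 0.05650 hr
W₂ = 1/(μ₂−λ) = 1/(53.74−17.66) = 0.02772 hr
W_total = W₁ + W₂ = 0.05650 + 0.02772 = 0.08421 hr

Final: 0.08421 hr


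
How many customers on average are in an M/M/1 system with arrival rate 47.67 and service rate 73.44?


ρ = λ/μ = 47.67/73.44 = 0.6491
L = ρ/(1−ρ) = 0.6491/(1 − 0.6491) = 0.6491/0.3509 = 1.8498

Final: 1.8498


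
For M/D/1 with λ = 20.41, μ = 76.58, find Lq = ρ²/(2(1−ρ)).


ρ = 20.41/76.58 = 0.2665
M/D/1: Lq = ρ²/(2(1−ρ)) = 0.07103/(2·0.7335) = 0.04842

Final: 0.04842


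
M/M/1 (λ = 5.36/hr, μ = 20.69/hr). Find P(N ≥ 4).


ρ = 5.36/20.69 = 0.2591
P(N ≥ n) = ρ^n = 0.2591^4 = 0.004504

Final: 0.004504


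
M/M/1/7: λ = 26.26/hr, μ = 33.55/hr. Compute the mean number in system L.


ρ = 26.26/33.55 = 0.7827
L = ρ[1 − (K+1)ρ^K + Kρ^(K+1)] / [(1−ρ)(1−ρ^(K+1))]
Numerator: 0.7827·(1 − 8·0.179976 + 7·0.140870) = 0.427578
Denominator: (0.2173)·(0.859130) = 0.186678
L = 0.427578/0.186678 = 2.2905

Final: 2.2905


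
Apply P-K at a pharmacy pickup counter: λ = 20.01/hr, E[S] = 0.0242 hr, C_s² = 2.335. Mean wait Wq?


ρ = λ·E[S] = 20.01·0.0242 = 0.4842
E[S²] = E[S]²(1+C_s²) = 0.0242²·(1+2.335) = 0.001953
Wq = λ·E[S²]/(2(1−ρ)) = 20.01·0.001953/(2·0.5158) = 0.03789 hr

Final: 0.03789 hr


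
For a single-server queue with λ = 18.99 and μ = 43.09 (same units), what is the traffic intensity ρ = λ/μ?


ρ = λ/μ = 18.99/43.09 = 0.4407

Final: 0.4407


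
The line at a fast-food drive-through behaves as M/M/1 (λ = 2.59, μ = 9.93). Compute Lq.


ρ = 2.59/9.93 = 0.2608
Lq = ρ²/(1−ρ) = 0.06803/0.7392 = 0.09204

Final: 0.09204


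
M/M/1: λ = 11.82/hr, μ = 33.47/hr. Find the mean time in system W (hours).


W = 1/(μ−λ) = 1/(33.47 − 11.82) = 1/21.65 = 0.04619 hr

Final: 0.04619 hr


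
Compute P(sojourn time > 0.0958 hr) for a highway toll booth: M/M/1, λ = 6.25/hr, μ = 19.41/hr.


W ~ Exponential(μ−λ) for M/M/1.
μ − λ = 19.41 − 6.25 = 13.1600
P(W > t) = e^{−(μ−λ)t} = e^{−1.2607} = 0.283448

Final: 0.283448


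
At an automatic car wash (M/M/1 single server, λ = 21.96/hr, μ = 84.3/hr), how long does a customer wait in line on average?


ρ = 21.96/84.3 = 0.2605
Wq = ρ/(μ−λ) = 0.2605/(84.3 − 21.96) = 0.2605/62.34 = 0.004179 hr

Final: 0.004179 hr


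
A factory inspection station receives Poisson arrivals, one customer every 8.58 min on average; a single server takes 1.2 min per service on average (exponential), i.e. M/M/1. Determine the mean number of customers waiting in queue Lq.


λ = 60/8.58 = 6.9930 /hr
μ = 60/1.2 = 50.0000 /hr
ρ = λ/μ = 6.9930/50.0000 = 0.1399
Lq = ρ²/(1−ρ) = 0.01956/0.8601 = 0.02274

Final: 0.02274


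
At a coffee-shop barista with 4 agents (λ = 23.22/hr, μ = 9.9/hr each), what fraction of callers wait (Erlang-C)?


a = λ/μ = 2.3455; ρ = a/4 = 0.5864
P₀ = 0.088535 (from M/M/c formula)
C(c,a) = [a^c/(c!(1−ρ))]·P₀ = [30.26273/(24·0.4136)]·0.088535
= 3.04844·0.088535 = 0.269895

Final: 0.269895


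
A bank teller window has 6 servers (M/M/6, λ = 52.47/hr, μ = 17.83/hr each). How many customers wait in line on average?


a = λ/μ = 2.9428; ρ = a/6 = 0.4905
P₀ = 0.051936
Lq = P₀·a^c·ρ / (c!·(1−ρ)²) = 0.051936·649.46885·0.4905/(720·0.25963)
= 0.08850

Final: 0.08850


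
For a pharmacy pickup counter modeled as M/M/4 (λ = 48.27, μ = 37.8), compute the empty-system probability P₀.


a = λ/μ = 48.27/37.8 = 1.2770; ρ = a/c = 0.3192
Σ_{k=0}^{3} a^k/k! (terms k=0..3) = 1.00000 + 1.27698 + 0.81534 + 0.34706 = 3.43939
Tail: a^4/(4!(1−ρ)) = 2.65914/(24·0.6808) = 0.16276
P₀ = 1/(3.43939 + 0.16276) = 1/3.60215 = 0.277612

Final: 0.277612


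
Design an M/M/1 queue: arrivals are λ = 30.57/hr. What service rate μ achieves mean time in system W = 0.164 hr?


W = 1/(μ−λ) ⇒ μ − λ = 1/W = 1/0.164 = 6.0976
μ = λ + 1/W = 30.57 + 6.0976 = 36.6676 per hr

Final: 36.6676 /hr


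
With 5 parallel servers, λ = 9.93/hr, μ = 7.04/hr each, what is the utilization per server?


ρ = λ/(cμ) = 9.93/(5·7.04) = 9.93/35.20 = 0.2821

Final: 0.2821


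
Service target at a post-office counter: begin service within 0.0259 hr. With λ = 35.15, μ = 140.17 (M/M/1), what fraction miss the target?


ρ = 35.15/140.17 = 0.2508
P(Wq > t) = ρ·e^{−(μ−λ)t} = 0.2508·e^{−2.7200}
= 0.2508·0.065874 = 0.016519

Final: 0.016519


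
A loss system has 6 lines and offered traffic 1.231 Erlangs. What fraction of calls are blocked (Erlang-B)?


B(c,a) = (a^c/c!) / Σ_{k=0}^{c} a^k/k!
a^6/6! = 0.004833
Σ terms (k=0..6): 1.00000 + 1.23100 + 0.75768 + 0.31090 + 0.09568 + 0.02356 + 0.004833 = 3.423651
B = 0.004833/3.423651 = 0.001412

Final: 0.001412


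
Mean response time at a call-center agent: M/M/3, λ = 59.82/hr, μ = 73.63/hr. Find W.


a = 0.8124; ρ = 0.2708; P₀ = 0.441493
Lq = P₀·a^c·ρ/(c!(1−ρ)²) = 0.02010
Wq = Lq/λ = 0.02010/59.82 = 0.0003360 hr
W = Wq + 1/μ = 0.0003360 + 0.01358 = 0.01392 hr

Final: 0.01392 hr


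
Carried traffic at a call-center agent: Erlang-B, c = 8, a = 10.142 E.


B(8,10.142) = 0.344915 (Erlang-B)
Carried load = a(1 − B) = 10.142·(1 − 0.344915) = 10.142·0.655085 = 6.6439 E

Final: 6.6439 Erlangs


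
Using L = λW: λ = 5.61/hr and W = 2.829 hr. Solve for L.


L = λW = 5.61·2.829 = 15.8707

Final: 15.8707


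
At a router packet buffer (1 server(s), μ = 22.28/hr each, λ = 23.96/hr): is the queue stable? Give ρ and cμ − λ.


Total capacity cμ = 1·22.28 = 22.28/hr
ρ = λ/(cμ) = 23.96/22.28 = 1.0754
Stable ⇔ ρ < 1: NO
Spare capacity = cμ − λ = 22.28 − 23.96 = -1.68/hr

Final: ρ = 1.0754; unstable; margin = -1.68/hr


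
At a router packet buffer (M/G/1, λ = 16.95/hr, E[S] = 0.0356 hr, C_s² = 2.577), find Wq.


ρ = λ·E[S] = 16.95·0.0356 = 0.6034
E[S²] = E[S]²(1+C_s²) = 0.0356²·(1+2.577) = 0.004533
Wq = λ·E[S²]/(2(1−ρ)) = 16.95·0.004533/(2·0.3966) = 0.09688 hr

Final: 0.09688 hr


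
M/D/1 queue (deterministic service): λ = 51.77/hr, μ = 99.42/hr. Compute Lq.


ρ = 51.77/99.42 = 0.5207
M/D/1: Lq = ρ²/(2(1−ρ)) = 0.2711/(2·0.4793) = 0.28287

Final: 0.28287


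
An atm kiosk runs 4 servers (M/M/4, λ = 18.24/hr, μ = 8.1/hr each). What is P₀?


a = λ/μ = 18.24/8.1 = 2.2519; ρ = a/c = 0.5630
Σ_{k=0}^{3} a^k/k! (terms k=0..3) = 1.00000 + 2.25185 + 2.53542 + 1.90313 = 7.69040
Tail: a^4/(4!(1−ρ)) = 25.71339/(24·0.4370) = 2.45149
P₀ = 1/(7.69040 + 2.45149) = 1/10.14189 = 0.098601

Final: 0.098601


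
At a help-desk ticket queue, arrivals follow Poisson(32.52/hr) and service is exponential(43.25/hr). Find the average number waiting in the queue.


ρ = 32.52/43.25 = 0.7519
Lq = ρ²/(1−ρ) = 0.5654/0.2481 = 2.2788

Final: 2.2788


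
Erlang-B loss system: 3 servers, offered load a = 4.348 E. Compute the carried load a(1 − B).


B(3,4.348) = 0.480691 (Erlang-B)
Carried load = a(1 − B) = 4.348·(1 − 0.480691) = 4.348·0.519309 = 2.2580 E

Final: 2.2580 Erlangs


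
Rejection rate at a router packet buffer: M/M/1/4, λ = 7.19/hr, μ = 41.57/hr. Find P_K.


ρ = λ/μ = 7.19/41.57 = 0.1730
P_K = (1−ρ)ρ^K/(1−ρ^(K+1)) = (0.8270·0.0008949)/(1 − 0.0001548)
= 0.0007402/0.999845 = 0.0007403

Final: 0.0007403


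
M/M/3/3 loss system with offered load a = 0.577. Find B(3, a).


B(c,a) = (a^c/c!) / Σ_{k=0}^{c} a^k/k!
a^3/3! = 0.032017
Σ terms (k=0..3): 1.00000 + 0.57700 + 0.16646 + 0.03202 = 1.775481
B = 0.032017/1.775481 = 0.018033

Final: 0.018033


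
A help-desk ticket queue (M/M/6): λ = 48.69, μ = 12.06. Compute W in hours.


a = 4.0373; ρ = 0.6729; P₀ = 0.015987
Lq = P₀·a^c·ρ/(c!(1−ρ)²) = 0.60468
Wq = Lq/λ = 0.60468/48.69 = 0.01242 hr
W = Wq + 1/μ = 0.01242 + 0.08292 = 0.09534 hr

Final: 0.09534 hr


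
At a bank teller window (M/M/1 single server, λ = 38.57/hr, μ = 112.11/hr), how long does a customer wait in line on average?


ρ = 38.57/112.11 = 0.3440
Wq = ρ/(μ−λ) = 0.3440/(112.11 − 38.57) = 0.3440/73.54 = 0.004678 hr

Final: 0.004678 hr


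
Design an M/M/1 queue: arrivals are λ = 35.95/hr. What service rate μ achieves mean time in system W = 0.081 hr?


W = 1/(μ−λ) ⇒ μ − λ = 1/W = 1/0.081 = 12.3457
μ = λ + 1/W = 35.95 + 12.3457 = 48.2957 per hr

Final: 48.2957 /hr


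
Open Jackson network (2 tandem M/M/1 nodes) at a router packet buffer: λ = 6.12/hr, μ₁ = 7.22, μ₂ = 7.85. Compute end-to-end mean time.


Each node sees arrival rate λ = 6.12/hr (tandem ⇒ throughput preserved).
W₁ = 1/(μ₁−λ) = 1/(7.22−6.12) = 0.90909 hr
W₂ = 1/(μ₂−λ) = 1/(7.85−6.12) = 0.57803 hr
W_total = W₁ + W₂ = 0.90909 + 0.57803 = 1.48713 hr

Final: 1.48713 hr


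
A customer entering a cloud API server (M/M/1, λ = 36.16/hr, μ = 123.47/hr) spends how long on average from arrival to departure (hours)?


W = 1/(μ−λ) = 1/(123.47 − 36.16) = 1/87.31 = 0.01145 hr

Final: 0.01145 hr


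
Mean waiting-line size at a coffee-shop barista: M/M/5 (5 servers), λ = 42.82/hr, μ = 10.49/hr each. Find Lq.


a = λ/μ = 4.0820; ρ = a/5 = 0.8164
P₀ = 0.011395
Lq = P₀·a^c·ρ / (c!·(1−ρ)²) = 0.011395·1133.32867·0.8164/(120·0.03371)
= 2.60635

Final: 2.60635


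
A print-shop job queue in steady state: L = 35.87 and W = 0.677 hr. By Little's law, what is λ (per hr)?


λ = L/W = 35.87/0.677 = 52.9838 /hr

Final: 52.9838 /hr


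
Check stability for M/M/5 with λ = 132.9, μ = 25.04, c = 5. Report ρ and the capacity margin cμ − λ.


Total capacity cμ = 5·25.04 = 125.20/hr
ρ = λ/(cμ) = 132.9/125.20 = 1.0615
Stable ⇔ ρ < 1: NO
Spare capacity = cμ − λ = 125.20 − 132.9 = -7.70/hr

Final: ρ = 1.0615; unstable; margin = -7.70/hr


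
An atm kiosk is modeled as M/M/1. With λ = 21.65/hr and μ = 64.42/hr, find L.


ρ = λ/μ = 21.65/64.42 = 0.3361
L = ρ/(1−ρ) = 0.3361/(1 − 0.3361) = 0.3361/0.6639 = 0.5062

Final: 0.5062


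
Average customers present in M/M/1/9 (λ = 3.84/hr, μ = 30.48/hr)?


ρ = 3.84/30.48 = 0.1260
L = ρ[1 − (K+1)ρ^K + Kρ^(K+1)] / [(1−ρ)(1−ρ^(K+1))]
Numerator: 0.1260·(1 − 10·0.000000007996 + 9·0.000000001007) = 0.125984
Denominator: (0.8740)·(1.000000) = 0.874016
L = 0.125984/0.874016 = 0.1441

Final: 0.1441


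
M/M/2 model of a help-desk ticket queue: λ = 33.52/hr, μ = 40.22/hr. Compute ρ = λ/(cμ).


ρ = λ/(cμ) = 33.52/(2·40.22) = 33.52/80.44 = 0.4167

Final: 0.4167


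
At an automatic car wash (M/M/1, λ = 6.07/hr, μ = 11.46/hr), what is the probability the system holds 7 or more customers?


ρ = 6.07/11.46 = 0.5297
P(N ≥ n) = ρ^n = 0.5297^7 = 0.011696

Final: 0.011696


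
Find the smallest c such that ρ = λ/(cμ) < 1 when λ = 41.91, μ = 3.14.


Stability requires cμ > λ ⇔ c > λ/μ.
λ/μ = 41.91/3.14 = 13.3471
Minimum integer c = ⌊13.3471⌋ + 1 = 14
Check: 14·3.14 = 43.96 > 41.91, while 13·3.14 = 40.82 ≤ 41.91

Final: 14 servers


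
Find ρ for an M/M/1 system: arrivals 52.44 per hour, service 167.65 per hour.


ρ = λ/μ = 52.44/167.65 = 0.3128

Final: 0.3128


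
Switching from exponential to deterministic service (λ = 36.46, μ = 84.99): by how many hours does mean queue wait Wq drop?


ρ = 36.46/84.99 = 0.4290
Wq(M/M/1) = ρ/(μ−λ) = 0.4290/48.53 = 0.008840 hr
Wq(M/D/1) = ρ/(2(μ−λ)) = 0.004420 hr
Savings = 0.008840 − 0.004420 = 0.004420 hr

Final: 0.004420 hr


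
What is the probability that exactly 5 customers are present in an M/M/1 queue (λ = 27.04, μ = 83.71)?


ρ = 27.04/83.71 = 0.3230
P_n = (1−ρ)·ρ^n = (1 − 0.3230)·0.3230^5 = 0.6770·0.003517 = 0.002381

Final: 0.002381


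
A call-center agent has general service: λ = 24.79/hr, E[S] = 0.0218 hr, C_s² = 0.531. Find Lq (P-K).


ρ = λ·E[S] = 24.79·0.0218 = 0.5404
Lq = ρ²(1+C_s²)/(2(1−ρ)) = 0.2921·(1+0.531)/(2·0.4596)
= 0.2921·1.5310/0.9192 = 0.48647

Final: 0.48647


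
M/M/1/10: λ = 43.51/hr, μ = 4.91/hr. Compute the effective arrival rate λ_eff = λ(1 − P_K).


ρ = 8.8615; P_K = (1−ρ)ρ^10/(1−ρ^11) = 0.887152
λ_eff = λ(1 − P_K) = 43.51·(1 − 0.887152) = 43.51·0.112848 = 4.9100 /hr

Final: 4.9100 /hr


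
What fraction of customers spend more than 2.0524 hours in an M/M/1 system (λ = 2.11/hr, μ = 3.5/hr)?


W ~ Exponential(μ−λ) for M/M/1.
μ − λ = 3.5 − 2.11 = 1.3900
P(W > t) = e^{−(μ−λ)t} = e^{−2.8528} = 0.057681

Final: 0.057681


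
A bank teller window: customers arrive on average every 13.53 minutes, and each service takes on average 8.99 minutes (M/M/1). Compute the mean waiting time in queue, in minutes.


λ = 60/13.53 = 4.4346 /hr
μ = 60/8.99 = 6.6741 /hr
ρ = λ/μ = 4.4346/6.6741 = 0.6644
Wq = ρ/(μ−λ) = 0.6644/(6.6741−4.4346) = 0.29670 hr
In minutes: 0.29670·60 = 17.802 min

Final: 17.802 min


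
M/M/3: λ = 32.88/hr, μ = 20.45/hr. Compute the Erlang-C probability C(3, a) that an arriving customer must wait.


a = λ/μ = 1.6078; ρ = a/3 = 0.5359
P₀ = 0.185421 (from M/M/c formula)
C(c,a) = [a^c/(c!(1−ρ))]·P₀ = [4.15638/(6·0.4641)]·0.185421
= 1.49276·0.185421 = 0.276790

Final: 0.276790


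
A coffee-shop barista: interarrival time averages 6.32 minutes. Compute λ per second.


λ = 1/(interarrival time) in consistent units.
1 second = 0.0166667 min, so λ = 0.0166667/6.32 = 0.002637 per second

Final: 0.002637 /sec


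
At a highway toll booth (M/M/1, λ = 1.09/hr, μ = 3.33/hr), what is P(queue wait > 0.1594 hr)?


ρ = 1.09/3.33 = 0.3273
P(Wq > t) = ρ·e^{−(μ−λ)t} = 0.3273·e^{−0.3571}
= 0.3273·0.699733 = 0.229042

Final: 0.229042


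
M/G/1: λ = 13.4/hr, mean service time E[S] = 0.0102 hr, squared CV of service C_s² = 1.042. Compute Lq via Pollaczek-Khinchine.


ρ = λ·E[S] = 13.4·0.0102 = 0.1367
Lq = ρ²(1+C_s²)/(2(1−ρ)) = 0.01868·(1+1.042)/(2·0.8633)
= 0.01868·2.0420/1.7266 = 0.02209

Final: 0.02209


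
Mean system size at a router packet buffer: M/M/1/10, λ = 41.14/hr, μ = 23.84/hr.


ρ = 41.14/23.84 = 1.7257
L = ρ[1 − (K+1)ρ^K + Kρ^(K+1)] / [(1−ρ)(1−ρ^(K+1))]
Numerator: 1.7257·(1 − 11·234.196480 + 10·404.146106) = 2530.351227
Denominator: (-0.7257)·(-403.146106) = 292.551495
L = 2530.351227/292.551495 = 8.6493

Final: 8.6493


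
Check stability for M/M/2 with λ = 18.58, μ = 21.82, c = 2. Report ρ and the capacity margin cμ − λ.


Total capacity cμ = 2·21.82 = 43.64/hr
ρ = λ/(cμ) = 18.58/43.64 = 0.4258
Stable ⇔ ρ < 1: YES
Spare capacity = cμ − λ = 43.64 − 18.58 = 25.06/hr

Final: ρ = 0.4258; stable; margin = 25.06/hr


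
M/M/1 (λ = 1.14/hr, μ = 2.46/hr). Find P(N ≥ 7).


ρ = 1.14/2.46 = 0.4634
P(N ≥ n) = ρ^n = 0.4634^7 = 0.004590

Final: 0.004590


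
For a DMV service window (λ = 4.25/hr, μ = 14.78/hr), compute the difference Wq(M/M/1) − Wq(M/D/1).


ρ = 4.25/14.78 = 0.2876
Wq(M/M/1) = ρ/(μ−λ) = 0.2876/10.53 = 0.02731 hr
Wq(M/D/1) = ρ/(2(μ−λ)) = 0.01365 hr
Savings = 0.02731 − 0.01365 = 0.01365 hr

Final: 0.01365 hr


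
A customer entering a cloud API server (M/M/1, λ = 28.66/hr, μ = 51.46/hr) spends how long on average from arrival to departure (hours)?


W = 1/(μ−λ) = 1/(51.46 − 28.66) = 1/22.80 = 0.04386 hr

Final: 0.04386 hr


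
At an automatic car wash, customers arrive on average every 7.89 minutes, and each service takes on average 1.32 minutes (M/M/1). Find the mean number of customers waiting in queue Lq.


λ = 60/7.89 = 7.6046 /hr
μ = 60/1.32 = 45.4545 /hr
ρ = λ/μ = 7.6046/45.4545 = 0.1673
Lq = ρ²/(1−ρ) = 0.02799/0.8327 = 0.03361

Final: 0.03361


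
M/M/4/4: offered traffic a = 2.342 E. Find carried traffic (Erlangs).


B(4,2.342) = 0.132244 (Erlang-B)
Carried load = a(1 − B) = 2.342·(1 − 0.132244) = 2.342·0.867756 = 2.0323 E

Final: 2.0323 Erlangs


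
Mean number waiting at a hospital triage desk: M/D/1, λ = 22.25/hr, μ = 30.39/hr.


ρ = 22.25/30.39 = 0.7321
M/D/1: Lq = ρ²/(2(1−ρ)) = 0.5360/(2·0.2679) = 1.00063

Final: 1.00063


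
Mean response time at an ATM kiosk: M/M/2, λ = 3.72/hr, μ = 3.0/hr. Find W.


a = 1.2400; ρ = 0.6200; P₀ = 0.234568
Lq = P₀·a^c·ρ/(c!(1−ρ)²) = 0.77429
Wq = Lq/λ = 0.77429/3.72 = 0.20814 hr
W = Wq + 1/μ = 0.20814 + 0.33333 = 0.54148 hr

Final: 0.54148 hr


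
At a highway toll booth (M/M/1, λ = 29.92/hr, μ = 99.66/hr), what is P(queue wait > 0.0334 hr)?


ρ = 29.92/99.66 = 0.3002
P(Wq > t) = ρ·e^{−(μ−λ)t} = 0.3002·e^{−2.3293}
= 0.3002·0.097362 = 0.029230

Final: 0.029230


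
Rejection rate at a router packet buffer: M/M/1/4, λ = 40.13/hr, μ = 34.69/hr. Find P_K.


ρ = λ/μ = 40.13/34.69 = 1.1568
P_K = (1−ρ)ρ^K/(1−ρ^(K+1)) = (-0.1568·1.790851)/(1 − 2.071688)
= -0.280837/-1.071688 = 0.262051

Final: 0.262051


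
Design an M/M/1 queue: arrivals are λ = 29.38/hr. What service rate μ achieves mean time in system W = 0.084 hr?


W = 1/(μ−λ) ⇒ μ − λ = 1/W = 1/0.084 = 11.9048
μ = λ + 1/W = 29.38 + 11.9048 = 41.2848 per hr

Final: 41.2848 /hr


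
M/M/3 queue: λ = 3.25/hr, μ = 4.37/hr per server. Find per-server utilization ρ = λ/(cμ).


ρ = λ/(cμ) = 3.25/(3·4.37) = 3.25/13.11 = 0.2479

Final: 0.2479


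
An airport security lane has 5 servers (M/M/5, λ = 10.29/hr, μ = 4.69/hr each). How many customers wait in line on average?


a = λ/μ = 2.1940; ρ = a/5 = 0.4388
P₀ = 0.110112
Lq = P₀·a^c·ρ / (c!·(1−ρ)²) = 0.110112·50.84083·0.4388/(120·0.31494)
= 0.06500

Final: 0.06500


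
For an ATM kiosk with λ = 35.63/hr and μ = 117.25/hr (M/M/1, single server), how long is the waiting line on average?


ρ = 35.63/117.25 = 0.3039
Lq = ρ²/(1−ρ) = 0.09234/0.6961 = 0.1327

Final: 0.1327


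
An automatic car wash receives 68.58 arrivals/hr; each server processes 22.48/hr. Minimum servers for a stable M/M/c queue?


Stability requires cμ > λ ⇔ c > λ/μ.
λ/μ = 68.58/22.48 = 3.0507
Minimum integer c = ⌊3.0507⌋ + 1 = 4
Check: 4·22.48 = 89.92 > 68.58, while 3·22.48 = 67.44 ≤ 68.58

Final: 4 servers


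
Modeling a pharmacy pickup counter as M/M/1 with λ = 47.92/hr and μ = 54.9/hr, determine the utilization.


ρ = λ/μ = 47.92/54.9 = 0.8729

Final: 0.8729


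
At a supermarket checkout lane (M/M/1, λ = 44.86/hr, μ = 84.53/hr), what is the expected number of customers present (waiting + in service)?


ρ = λ/μ = 44.86/84.53 = 0.5307
L = ρ/(1−ρ) = 0.5307/(1 − 0.5307) = 0.5307/0.4693 = 1.1308

Final: 1.1308


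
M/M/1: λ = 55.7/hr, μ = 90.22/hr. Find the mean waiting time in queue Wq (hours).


ρ = 55.7/90.22 = 0.6174
Wq = ρ/(μ−λ) = 0.6174/(90.22 − 55.7) = 0.6174/34.52 = 0.01788 hr

Final: 0.01788 hr
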